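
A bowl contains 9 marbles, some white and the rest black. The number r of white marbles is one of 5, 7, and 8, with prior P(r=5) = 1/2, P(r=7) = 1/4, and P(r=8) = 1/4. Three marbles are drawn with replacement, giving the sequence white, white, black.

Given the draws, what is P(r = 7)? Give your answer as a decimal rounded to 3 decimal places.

0.271

The likelihood of the observed sequence under each hypothesis: P(data | r = 5) = (5/9)(5/9)(4/9) = 0.13717; P(data | r = 7) = (7/9)(7/9)(2/9) = 0.13443; P(data | r = 8) = (8/9)(8/9)(1/9) = 0.087791.
Multiplying each by its prior: 1/2 · 0.13717 = 0.068587, 1/4 · 0.13443 = 0.033608, 1/4 · 0.087791 = 0.021948; with total 0.12414.
Therefore the posterior P(r = 7 | data) = (0.033608) / (0.12414) = 0.27072.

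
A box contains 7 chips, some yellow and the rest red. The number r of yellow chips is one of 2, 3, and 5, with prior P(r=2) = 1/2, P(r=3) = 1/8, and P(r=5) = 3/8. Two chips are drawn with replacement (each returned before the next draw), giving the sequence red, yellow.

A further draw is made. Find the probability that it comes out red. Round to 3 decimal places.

The likelihood of the observed sequence under each hypothesis: P(data | r = 2) = (5/7)(2/7) = 10/49; P(data | r = 3) = (4/7)(3/7) = 12/49; P(data | r = 5) = (2/7)(5/7) = 10/49.
The prior-weighted likelihoods are 1/2 · 10/49 = 5/49, 1/8 · 12/49 = 3/98, 3/8 · 10/49 = 15/196; summing to 41/196.
Normalising, the posterior is P(r = 2 | data) = 20/41, P(r = 3 | data) = 6/41, P(r = 5 | data) = 15/41.
The predictive probability is P(red next | data) = (5/7)(20/41) + (4/7)(6/41) + (2/7)(15/41) = 22/41.

0.537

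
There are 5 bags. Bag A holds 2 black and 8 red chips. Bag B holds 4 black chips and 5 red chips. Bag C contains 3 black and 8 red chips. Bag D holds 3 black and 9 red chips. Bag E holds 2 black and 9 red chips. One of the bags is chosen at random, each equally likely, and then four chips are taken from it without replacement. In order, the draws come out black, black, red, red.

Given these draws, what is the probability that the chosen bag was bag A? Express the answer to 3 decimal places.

Compute the likelihood of the observed sequence for each case: P(data | bag A) = (2/10)(1/9)(8/8)(7/7) = 0.022222; P(data | bag B) = (4/9)(3/8)(5/7)(4/6) = 0.079365; P(data | bag C) = (3/11)(2/10)(8/9)(7/8) = 0.042424; P(data | bag D) = (3/12)(2/11)(9/10)(8/9) = 0.036364; P(data | bag E) = (2/11)(1/10)(9/9)(8/8) = 0.018182.
The prior-weighted likelihoods are 1/5 · 0.022222 = 0.0044444, 1/5 · 0.079365 = 0.015873, 1/5 · 0.042424 = 0.0084848, 1/5 · 0.036364 = 0.0072727, 1/5 · 0.018182 = 0.0036364; these sum to 0.039711.
Therefore the posterior P(bag A | data) = (0.0044444) / (0.039711) = 0.11192.

0.112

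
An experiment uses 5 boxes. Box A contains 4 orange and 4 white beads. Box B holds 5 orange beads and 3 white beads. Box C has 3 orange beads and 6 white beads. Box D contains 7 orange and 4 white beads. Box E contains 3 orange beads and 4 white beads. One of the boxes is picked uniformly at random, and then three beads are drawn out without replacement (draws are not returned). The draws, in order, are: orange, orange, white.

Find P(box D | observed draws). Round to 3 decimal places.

The likelihood of the observed sequence under each hypothesis: P(data | box A) = (4/8)(3/7)(4/6) = 0.14286; P(data | box B) = (5/8)(4/7)(3/6) = 0.17857; P(data | box C) = (3/9)(2/8)(6/7) = 0.071429; P(data | box D) = (7/11)(6/10)(4/9) = 0.1697; P(data | box E) = (3/7)(2/6)(4/5) = 0.11429.
Multiplying each by its prior: 1/5 · 0.14286 = 0.028571, 1/5 · 0.17857 = 0.035714, 1/5 · 0.071429 = 0.014286, 1/5 · 0.1697 = 0.033939, 1/5 · 0.11429 = 0.022857; with total 0.13537.
Therefore the posterior P(box D | data) = (0.033939) / (0.13537) = 0.25072.

0.251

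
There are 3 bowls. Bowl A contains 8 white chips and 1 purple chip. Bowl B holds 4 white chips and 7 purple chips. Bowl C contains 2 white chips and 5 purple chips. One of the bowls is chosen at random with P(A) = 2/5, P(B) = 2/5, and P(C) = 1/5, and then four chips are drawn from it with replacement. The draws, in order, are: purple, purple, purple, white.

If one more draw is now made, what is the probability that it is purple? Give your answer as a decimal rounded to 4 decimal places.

For each hypothesis, P(data | H) works out to: P(data | bowl A) = (1/9)(1/9)(1/9)(8/9) = 0.0012193; P(data | bowl B) = (7/11)(7/11)(7/11)(4/11) = 0.093709; P(data | bowl C) = (5/7)(5/7)(5/7)(2/7) = 0.10412.
Multiplying each by its prior: 2/5 · 0.0012193 = 0.00048773, 2/5 · 0.093709 = 0.037484, 1/5 · 0.10412 = 0.020825; these sum to 0.058796.
The posterior is then P(bowl A | data) = 0.0082953, P(bowl B | data) = 0.63752, P(bowl C | data) = 0.35418.
So P(purple next | data) = Σ P(purple next | H) P(H | data) = (1/9)(0.0082953) + (7/11)(0.63752) + (5/7)(0.35418) = 0.65961.

0.6596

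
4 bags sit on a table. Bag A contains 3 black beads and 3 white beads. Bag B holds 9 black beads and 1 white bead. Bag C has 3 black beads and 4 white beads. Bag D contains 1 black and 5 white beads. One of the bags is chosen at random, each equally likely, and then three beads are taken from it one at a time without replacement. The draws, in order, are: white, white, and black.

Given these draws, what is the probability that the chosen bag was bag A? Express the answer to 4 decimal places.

Under each hypothesis, the probability of the observed sequence is: P(data | bag A) = (3/6)(2/5)(3/4) = 3/20; P(data | bag B) = (1/10)(0/9) = 0; P(data | bag C) = (4/7)(3/6)(3/5) = 6/35; P(data | bag D) = (5/6)(4/5)(1/4) = 1/6.
Multiplying each by its prior: 1/4 · 3/20 = 3/80, 1/4 · 0 = 0, 1/4 · 6/35 = 3/70, 1/4 · 1/6 = 1/24; with total 41/336.
Hence P(bag A | data) = (3/80) / (41/336) = 63/205.

0.3073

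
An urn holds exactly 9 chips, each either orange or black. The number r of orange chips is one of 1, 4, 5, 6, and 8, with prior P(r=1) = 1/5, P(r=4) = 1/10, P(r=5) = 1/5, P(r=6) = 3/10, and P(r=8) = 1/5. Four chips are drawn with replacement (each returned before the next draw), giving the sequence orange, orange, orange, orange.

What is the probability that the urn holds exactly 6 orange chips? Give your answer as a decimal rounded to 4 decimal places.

0.2861

Compute the likelihood of the observed sequence for each case: P(data | r = 1) = (1/9)(1/9)(1/9)(1/9) = 0.00015242; P(data | r = 4) = (4/9)(4/9)(4/9)(4/9) = 0.039018; P(data | r = 5) = (5/9)(5/9)(5/9)(5/9) = 0.09526; P(data | r = 6) = (6/9)(6/9)(6/9)(6/9) = 0.19753; P(data | r = 8) = (8/9)(8/9)(8/9)(8/9) = 0.6243.
The prior-weighted likelihoods are 1/5 · 0.00015242 = 3.0483e-05, 1/10 · 0.039018 = 0.0039018, 1/5 · 0.09526 = 0.019052, 3/10 · 0.19753 = 0.059259, 1/5 · 0.6243 = 0.12486; summing to 0.2071.
Hence P(r = 6 | data) = (0.059259) / (0.2071) = 0.28613.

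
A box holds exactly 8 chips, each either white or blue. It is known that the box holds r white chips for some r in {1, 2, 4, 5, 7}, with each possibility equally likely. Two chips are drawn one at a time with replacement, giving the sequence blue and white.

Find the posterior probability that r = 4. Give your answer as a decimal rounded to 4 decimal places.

For each hypothesis, P(data | H) works out to: P(data | r = 1) = (7/8)(1/8) = 7/64; P(data | r = 2) = (6/8)(2/8) = 3/16; P(data | r = 4) = (4/8)(4/8) = 1/4; P(data | r = 5) = (3/8)(5/8) = 15/64; P(data | r = 7) = (1/8)(7/8) = 7/64.
Multiplying each by its prior: 1/5 · 7/64 = 7/320, 1/5 · 3/16 = 3/80, 1/5 · 1/4 = 1/20, 1/5 · 15/64 = 3/64, 1/5 · 7/64 = 7/320; these sum to 57/320.
So P(r = 4 | data) = (1/20) / (57/320) = 16/57.

0.2807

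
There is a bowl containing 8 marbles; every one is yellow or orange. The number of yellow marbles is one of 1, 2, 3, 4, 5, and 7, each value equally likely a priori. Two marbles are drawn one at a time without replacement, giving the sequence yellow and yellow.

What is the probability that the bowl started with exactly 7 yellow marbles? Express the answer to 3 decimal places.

Under each hypothesis, the probability of the observed sequence is: P(data | r = 1) = (1/8)(0/7) = 0; P(data | r = 2) = (2/8)(1/7) = 1/28; P(data | r = 3) = (3/8)(2/7) = 3/28; P(data | r = 4) = (4/8)(3/7) = 3/14; P(data | r = 5) = (5/8)(4/7) = 5/14; P(data | r = 7) = (7/8)(6/7) = 3/4.
Multiplying each by its prior: 1/6 · 0 = 0, 1/6 · 1/28 = 1/168, 1/6 · 3/28 = 1/56, 1/6 · 3/14 = 1/28, 1/6 · 5/14 = 5/84, 1/6 · 3/4 = 1/8; with total 41/168.
Therefore the posterior P(r = 7 | data) = (1/8) / (41/168) = 21/41.

0.512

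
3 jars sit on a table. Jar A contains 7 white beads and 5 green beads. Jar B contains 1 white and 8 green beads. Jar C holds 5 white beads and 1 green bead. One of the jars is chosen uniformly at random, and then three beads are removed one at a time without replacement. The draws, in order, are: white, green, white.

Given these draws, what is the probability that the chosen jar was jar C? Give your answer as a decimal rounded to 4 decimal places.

Compute the likelihood of the observed sequence for each case: P(data | jar A) = (7/12)(5/11)(6/10) = 7/44; P(data | jar B) = (1/9)(8/8)(0/7) = 0; P(data | jar C) = (5/6)(1/5)(4/4) = 1/6.
Weighting by the prior gives 1/3 · 7/44 = 7/132, 1/3 · 0 = 0, 1/3 · 1/6 = 1/18; these sum to 43/396.
Therefore the posterior P(jar C | data) = (1/18) / (43/396) = 22/43.

0.5116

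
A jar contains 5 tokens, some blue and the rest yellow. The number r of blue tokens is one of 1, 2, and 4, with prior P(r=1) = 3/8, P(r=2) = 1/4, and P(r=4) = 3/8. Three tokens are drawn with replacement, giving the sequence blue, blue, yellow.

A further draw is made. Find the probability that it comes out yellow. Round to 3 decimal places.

For each hypothesis, P(data | H) works out to: P(data | r = 1) = (1/5)(1/5)(4/5) = 4/125; P(data | r = 2) = (2/5)(2/5)(3/5) = 12/125; P(data | r = 4) = (4/5)(4/5)(1/5) = 16/125.
The prior-weighted likelihoods are 3/8 · 4/125 = 3/250, 1/4 · 12/125 = 3/125, 3/8 · 16/125 = 6/125; summing to 21/250.
Dividing through by the total gives posterior P(r = 1 | data) = 1/7, P(r = 2 | data) = 2/7, P(r = 4 | data) = 4/7.
The predictive probability is P(yellow next | data) = (4/5)(1/7) + (3/5)(2/7) + (1/5)(4/7) = 2/5.

0.400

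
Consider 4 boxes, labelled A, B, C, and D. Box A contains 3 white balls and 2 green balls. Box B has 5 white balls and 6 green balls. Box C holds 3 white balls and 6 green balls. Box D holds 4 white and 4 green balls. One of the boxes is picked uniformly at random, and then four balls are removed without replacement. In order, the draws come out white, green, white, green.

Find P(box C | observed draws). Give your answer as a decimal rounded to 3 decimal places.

0.185

Under each hypothesis, the probability of the observed sequence is: P(data | box A) = (3/5)(2/4)(2/3)(1/2) = 0.1; P(data | box B) = (5/11)(6/10)(4/9)(5/8) = 0.075758; P(data | box C) = (3/9)(6/8)(2/7)(5/6) = 0.059524; P(data | box D) = (4/8)(4/7)(3/6)(3/5) = 0.085714.
Weighting by the prior gives 1/4 · 0.1 = 0.025, 1/4 · 0.075758 = 0.018939, 1/4 · 0.059524 = 0.014881, 1/4 · 0.085714 = 0.021429; with total 0.080249.
Hence P(box C | data) = (0.014881) / (0.080249) = 0.18543.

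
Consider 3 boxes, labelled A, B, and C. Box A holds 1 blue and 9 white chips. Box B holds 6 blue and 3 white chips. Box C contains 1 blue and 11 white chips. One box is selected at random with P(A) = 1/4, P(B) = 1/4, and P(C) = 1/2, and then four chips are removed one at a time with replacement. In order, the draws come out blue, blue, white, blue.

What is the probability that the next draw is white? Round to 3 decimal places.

0.345

Under each hypothesis, the probability of the observed sequence is: P(data | box A) = (1/10)(1/10)(9/10)(1/10) = 0.0009; P(data | box B) = (6/9)(6/9)(3/9)(6/9) = 0.098765; P(data | box C) = (1/12)(1/12)(11/12)(1/12) = 0.00053048.
The prior-weighted likelihoods are 1/4 · 0.0009 = 0.000225, 1/4 · 0.098765 = 0.024691, 1/2 · 0.00053048 = 0.00026524; these sum to 0.025182.
The posterior is then P(box A | data) = 0.0089351, P(box B | data) = 0.98053, P(box C | data) = 0.010533.
Averaging over the posterior, P(white next | data) = (9/10)(0.0089351) + (1/3)(0.98053) + (11/12)(0.010533) = 0.34454.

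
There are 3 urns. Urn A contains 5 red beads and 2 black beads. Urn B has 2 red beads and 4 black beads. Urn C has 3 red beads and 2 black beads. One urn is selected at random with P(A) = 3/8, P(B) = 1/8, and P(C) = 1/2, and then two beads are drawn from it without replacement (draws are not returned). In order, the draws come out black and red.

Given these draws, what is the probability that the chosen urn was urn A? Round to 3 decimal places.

0.328

Compute the likelihood of the observed sequence for each case: P(data | urn A) = (2/7)(5/6) = 5/21; P(data | urn B) = (4/6)(2/5) = 4/15; P(data | urn C) = (2/5)(3/4) = 3/10.
Multiplying each by its prior: 3/8 · 5/21 = 5/56, 1/8 · 4/15 = 1/30, 1/2 · 3/10 = 3/20; with total 229/840.
Therefore the posterior P(urn A | data) = (5/56) / (229/840) = 75/229.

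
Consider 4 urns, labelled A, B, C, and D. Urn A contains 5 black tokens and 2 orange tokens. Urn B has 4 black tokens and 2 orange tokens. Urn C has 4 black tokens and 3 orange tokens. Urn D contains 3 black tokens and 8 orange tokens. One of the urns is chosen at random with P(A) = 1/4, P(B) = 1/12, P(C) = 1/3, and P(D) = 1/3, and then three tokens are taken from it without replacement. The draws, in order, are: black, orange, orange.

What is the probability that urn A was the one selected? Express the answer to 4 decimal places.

0.1062

Compute the likelihood of the observed sequence for each case: P(data | urn A) = (5/7)(2/6)(1/5) = 1/21; P(data | urn B) = (4/6)(2/5)(1/4) = 1/15; P(data | urn C) = (4/7)(3/6)(2/5) = 4/35; P(data | urn D) = (3/11)(8/10)(7/9) = 28/165.
Weighting by the prior gives 1/4 · 1/21 = 1/84, 1/12 · 1/15 = 1/180, 1/3 · 4/35 = 4/105, 1/3 · 28/165 = 28/495; summing to 37/330.
Therefore the posterior P(urn A | data) = (1/84) / (37/330) = 55/518.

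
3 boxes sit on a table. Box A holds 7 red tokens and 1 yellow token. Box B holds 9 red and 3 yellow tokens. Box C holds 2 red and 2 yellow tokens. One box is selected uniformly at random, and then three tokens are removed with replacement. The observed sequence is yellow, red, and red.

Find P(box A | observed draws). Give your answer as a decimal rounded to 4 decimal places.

Compute the likelihood of the observed sequence for each case: P(data | box A) = (1/8)(7/8)(7/8) = 0.095703; P(data | box B) = (3/12)(9/12)(9/12) = 0.14062; P(data | box C) = (2/4)(2/4)(2/4) = 0.125.
Multiplying each by its prior: 1/3 · 0.095703 = 0.031901, 1/3 · 0.14062 = 0.046875, 1/3 · 0.125 = 0.041667; with total 0.12044.
By Bayes' rule, P(box A | data) = (0.031901) / (0.12044) = 0.26486.

0.2649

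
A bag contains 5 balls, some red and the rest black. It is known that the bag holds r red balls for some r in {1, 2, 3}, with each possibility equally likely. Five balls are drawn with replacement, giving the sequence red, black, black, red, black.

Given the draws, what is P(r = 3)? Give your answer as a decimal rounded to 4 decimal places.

0.2951

Under each hypothesis, the probability of the observed sequence is: P(data | r = 1) = (1/5)(4/5)(4/5)(1/5)(4/5) = 0.02048; P(data | r = 2) = (2/5)(3/5)(3/5)(2/5)(3/5) = 0.03456; P(data | r = 3) = (3/5)(2/5)(2/5)(3/5)(2/5) = 0.02304.
The prior-weighted likelihoods are 1/3 · 0.02048 = 0.0068267, 1/3 · 0.03456 = 0.01152, 1/3 · 0.02304 = 0.00768; with total 0.026027.
Hence P(r = 3 | data) = (0.00768) / (0.026027) = 0.29508.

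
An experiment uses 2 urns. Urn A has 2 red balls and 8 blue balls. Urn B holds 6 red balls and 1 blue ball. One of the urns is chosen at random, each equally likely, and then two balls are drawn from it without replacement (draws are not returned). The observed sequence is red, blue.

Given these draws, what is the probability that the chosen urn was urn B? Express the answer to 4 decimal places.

For each hypothesis, P(data | H) works out to: P(data | urn A) = (2/10)(8/9) = 8/45; P(data | urn B) = (6/7)(1/6) = 1/7.
The prior-weighted likelihoods are 1/2 · 8/45 = 4/45, 1/2 · 1/7 = 1/14; summing to 101/630.
Hence P(urn B | data) = (1/14) / (101/630) = 45/101.

0.4455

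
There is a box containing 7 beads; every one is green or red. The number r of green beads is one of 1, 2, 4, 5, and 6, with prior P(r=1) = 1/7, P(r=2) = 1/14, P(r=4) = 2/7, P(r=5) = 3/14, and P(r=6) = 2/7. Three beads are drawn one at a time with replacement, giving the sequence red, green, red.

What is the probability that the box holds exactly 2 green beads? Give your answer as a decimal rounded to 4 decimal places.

The likelihood of the observed sequence under each hypothesis: P(data | r = 1) = (6/7)(1/7)(6/7) = 0.10496; P(data | r = 2) = (5/7)(2/7)(5/7) = 0.14577; P(data | r = 4) = (3/7)(4/7)(3/7) = 0.10496; P(data | r = 5) = (2/7)(5/7)(2/7) = 0.058309; P(data | r = 6) = (1/7)(6/7)(1/7) = 0.017493.
Weighting by the prior gives 1/7 · 0.10496 = 0.014994, 1/14 · 0.14577 = 0.010412, 2/7 · 0.10496 = 0.029988, 3/14 · 0.058309 = 0.012495, 2/7 · 0.017493 = 0.0049979; these sum to 0.072886.
Hence P(r = 2 | data) = (0.010412) / (0.072886) = 0.14286.

0.1429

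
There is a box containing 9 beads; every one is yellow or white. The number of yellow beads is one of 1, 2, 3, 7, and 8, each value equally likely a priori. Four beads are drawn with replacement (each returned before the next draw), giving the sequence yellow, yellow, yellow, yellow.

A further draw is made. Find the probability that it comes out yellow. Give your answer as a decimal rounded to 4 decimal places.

The likelihood of the observed sequence under each hypothesis: P(data | r = 1) = (1/9)(1/9)(1/9)(1/9) = 0.00015242; P(data | r = 2) = (2/9)(2/9)(2/9)(2/9) = 0.0024387; P(data | r = 3) = (3/9)(3/9)(3/9)(3/9) = 0.012346; P(data | r = 7) = (7/9)(7/9)(7/9)(7/9) = 0.36595; P(data | r = 8) = (8/9)(8/9)(8/9)(8/9) = 0.6243.
Weighting by the prior gives 1/5 · 0.00015242 = 3.0483e-05, 1/5 · 0.0024387 = 0.00048773, 1/5 · 0.012346 = 0.0024691, 1/5 · 0.36595 = 0.07319, 1/5 · 0.6243 = 0.12486; with total 0.20104.
The posterior is then P(r = 1 | data) = 0.00015163, P(r = 2 | data) = 0.0024261, P(r = 3 | data) = 0.012282, P(r = 7 | data) = 0.36406, P(r = 8 | data) = 0.62108.
The predictive probability is P(yellow next | data) = (1/9)(0.00015163) + (2/9)(0.0024261) + (1/3)(0.012282) + (7/9)(0.36406) + (8/9)(0.62108) = 0.83988.

0.8399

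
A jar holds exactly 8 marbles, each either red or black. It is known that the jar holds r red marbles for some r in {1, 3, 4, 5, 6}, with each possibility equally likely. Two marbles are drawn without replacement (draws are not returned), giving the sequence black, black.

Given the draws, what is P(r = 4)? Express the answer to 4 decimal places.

0.1463

The likelihood of the observed sequence under each hypothesis: P(data | r = 1) = (7/8)(6/7) = 3/4; P(data | r = 3) = (5/8)(4/7) = 5/14; P(data | r = 4) = (4/8)(3/7) = 3/14; P(data | r = 5) = (3/8)(2/7) = 3/28; P(data | r = 6) = (2/8)(1/7) = 1/28.
Multiplying each by its prior: 1/5 · 3/4 = 3/20, 1/5 · 5/14 = 1/14, 1/5 · 3/14 = 3/70, 1/5 · 3/28 = 3/140, 1/5 · 1/28 = 1/140; with total 41/140.
Therefore the posterior P(r = 4 | data) = (3/70) / (41/140) = 6/41.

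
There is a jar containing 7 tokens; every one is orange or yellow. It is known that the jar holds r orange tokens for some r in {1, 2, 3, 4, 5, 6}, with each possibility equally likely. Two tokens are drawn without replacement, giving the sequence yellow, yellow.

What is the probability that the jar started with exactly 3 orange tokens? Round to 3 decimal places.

The likelihood of the observed sequence under each hypothesis: P(data | r = 1) = (6/7)(5/6) = 5/7; P(data | r = 2) = (5/7)(4/6) = 10/21; P(data | r = 3) = (4/7)(3/6) = 2/7; P(data | r = 4) = (3/7)(2/6) = 1/7; P(data | r = 5) = (2/7)(1/6) = 1/21; P(data | r = 6) = (1/7)(0/6) = 0.
Multiplying each by its prior: 1/6 · 5/7 = 5/42, 1/6 · 10/21 = 5/63, 1/6 · 2/7 = 1/21, 1/6 · 1/7 = 1/42, 1/6 · 1/21 = 1/126, 1/6 · 0 = 0; with total 5/18.
Therefore the posterior P(r = 3 | data) = (1/21) / (5/18) = 6/35.

0.171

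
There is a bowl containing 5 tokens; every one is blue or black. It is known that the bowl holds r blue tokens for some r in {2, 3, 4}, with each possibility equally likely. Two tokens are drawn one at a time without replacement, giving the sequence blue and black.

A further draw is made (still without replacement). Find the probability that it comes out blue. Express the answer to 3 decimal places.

0.625

Compute the likelihood of the observed sequence for each case: P(data | r = 2) = (2/5)(3/4) = 3/10; P(data | r = 3) = (3/5)(2/4) = 3/10; P(data | r = 4) = (4/5)(1/4) = 1/5.
The prior-weighted likelihoods are 1/3 · 3/10 = 1/10, 1/3 · 3/10 = 1/10, 1/3 · 1/5 = 1/15; these sum to 4/15.
The posterior is then P(r = 2 | data) = 3/8, P(r = 3 | data) = 3/8, P(r = 4 | data) = 1/4.
So P(blue next | data) = Σ P(blue next | H) P(H | data) = (1/3)(3/8) + (2/3)(3/8) + (1)(1/4) = 5/8.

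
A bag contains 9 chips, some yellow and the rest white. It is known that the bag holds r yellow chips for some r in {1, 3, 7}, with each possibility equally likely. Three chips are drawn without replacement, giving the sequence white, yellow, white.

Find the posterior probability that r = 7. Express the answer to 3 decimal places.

0.088

For each hypothesis, P(data | H) works out to: P(data | r = 1) = (8/9)(1/8)(7/7) = 1/9; P(data | r = 3) = (6/9)(3/8)(5/7) = 5/28; P(data | r = 7) = (2/9)(7/8)(1/7) = 1/36.
The prior-weighted likelihoods are 1/3 · 1/9 = 1/27, 1/3 · 5/28 = 5/84, 1/3 · 1/36 = 1/108; summing to 20/189.
Therefore the posterior P(r = 7 | data) = (1/108) / (20/189) = 7/80.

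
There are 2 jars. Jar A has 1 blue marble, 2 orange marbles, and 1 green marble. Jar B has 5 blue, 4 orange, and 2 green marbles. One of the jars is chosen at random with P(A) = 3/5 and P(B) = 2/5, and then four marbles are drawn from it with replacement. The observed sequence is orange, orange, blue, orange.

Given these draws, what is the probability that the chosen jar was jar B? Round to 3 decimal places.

Compute the likelihood of the observed sequence for each case: P(data | jar A) = (2/4)(2/4)(1/4)(2/4) = 0.03125; P(data | jar B) = (4/11)(4/11)(5/11)(4/11) = 0.021856.
Multiplying each by its prior: 3/5 · 0.03125 = 0.01875, 2/5 · 0.021856 = 0.0087426; summing to 0.027493.
Hence P(jar B | data) = (0.0087426) / (0.027493) = 0.318.

0.318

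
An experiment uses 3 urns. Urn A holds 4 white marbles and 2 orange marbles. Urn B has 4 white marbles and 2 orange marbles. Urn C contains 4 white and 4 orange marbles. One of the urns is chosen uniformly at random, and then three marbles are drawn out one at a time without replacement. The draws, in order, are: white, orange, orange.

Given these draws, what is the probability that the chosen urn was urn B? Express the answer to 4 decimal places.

0.2414

The likelihood of the observed sequence under each hypothesis: P(data | urn A) = (4/6)(2/5)(1/4) = 1/15; P(data | urn B) = (4/6)(2/5)(1/4) = 1/15; P(data | urn C) = (4/8)(4/7)(3/6) = 1/7.
The prior-weighted likelihoods are 1/3 · 1/15 = 1/45, 1/3 · 1/15 = 1/45, 1/3 · 1/7 = 1/21; summing to 29/315.
So P(urn B | data) = (1/45) / (29/315) = 7/29.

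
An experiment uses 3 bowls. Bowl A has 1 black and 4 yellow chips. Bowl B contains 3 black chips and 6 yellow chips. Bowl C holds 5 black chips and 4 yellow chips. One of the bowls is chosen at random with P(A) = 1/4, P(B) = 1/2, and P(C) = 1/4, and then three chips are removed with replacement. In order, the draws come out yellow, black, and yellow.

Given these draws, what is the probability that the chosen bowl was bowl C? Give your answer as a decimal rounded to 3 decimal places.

0.205

The likelihood of the observed sequence under each hypothesis: P(data | bowl A) = (4/5)(1/5)(4/5) = 0.128; P(data | bowl B) = (6/9)(3/9)(6/9) = 0.14815; P(data | bowl C) = (4/9)(5/9)(4/9) = 0.10974.
Weighting by the prior gives 1/4 · 0.128 = 0.032, 1/2 · 0.14815 = 0.074074, 1/4 · 0.10974 = 0.027435; with total 0.13351.
So P(bowl C | data) = (0.027435) / (0.13351) = 0.20549.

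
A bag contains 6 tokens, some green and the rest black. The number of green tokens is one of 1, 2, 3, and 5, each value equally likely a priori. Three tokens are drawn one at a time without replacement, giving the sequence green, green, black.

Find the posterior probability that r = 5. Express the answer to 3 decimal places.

The likelihood of the observed sequence under each hypothesis: P(data | r = 1) = (1/6)(0/5) = 0; P(data | r = 2) = (2/6)(1/5)(4/4) = 1/15; P(data | r = 3) = (3/6)(2/5)(3/4) = 3/20; P(data | r = 5) = (5/6)(4/5)(1/4) = 1/6.
Multiplying each by its prior: 1/4 · 0 = 0, 1/4 · 1/15 = 1/60, 1/4 · 3/20 = 3/80, 1/4 · 1/6 = 1/24; with total 23/240.
So P(r = 5 | data) = (1/24) / (23/240) = 10/23.

0.435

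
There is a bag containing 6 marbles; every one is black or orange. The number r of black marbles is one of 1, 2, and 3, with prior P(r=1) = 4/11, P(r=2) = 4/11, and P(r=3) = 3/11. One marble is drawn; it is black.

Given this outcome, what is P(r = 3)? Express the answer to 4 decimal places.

Compute the likelihood of this draw for each case: P(data | r = 1) = (1/6) = 1/6; P(data | r = 2) = (2/6) = 1/3; P(data | r = 3) = (3/6) = 1/2.
Multiplying each by its prior: 4/11 · 1/6 = 2/33, 4/11 · 1/3 = 4/33, 3/11 · 1/2 = 3/22; summing to 7/22.
Therefore the posterior P(r = 3 | data) = (3/22) / (7/22) = 3/7.

0.4286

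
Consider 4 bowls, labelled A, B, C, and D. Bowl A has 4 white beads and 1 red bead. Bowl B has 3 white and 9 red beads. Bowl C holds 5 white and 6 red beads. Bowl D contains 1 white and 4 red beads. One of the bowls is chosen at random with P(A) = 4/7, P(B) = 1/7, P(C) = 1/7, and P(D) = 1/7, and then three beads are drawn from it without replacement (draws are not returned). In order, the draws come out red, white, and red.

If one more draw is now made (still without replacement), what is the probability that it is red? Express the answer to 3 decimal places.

Compute the likelihood of the observed sequence for each case: P(data | bowl A) = (1/5)(4/4)(0/3) = 0; P(data | bowl B) = (9/12)(3/11)(8/10) = 9/55; P(data | bowl C) = (6/11)(5/10)(5/9) = 5/33; P(data | bowl D) = (4/5)(1/4)(3/3) = 1/5.
Weighting by the prior gives 4/7 · 0 = 0, 1/7 · 9/55 = 9/385, 1/7 · 5/33 = 5/231, 1/7 · 1/5 = 1/35; summing to 17/231.
Normalising, the posterior is P(bowl A | data) = 0, P(bowl B | data) = 27/85, P(bowl C | data) = 5/17, P(bowl D | data) = 33/85.
So P(red next | data) = Σ P(red next | H) P(H | data) = (7/9)(27/85) + (1/2)(5/17) + (1)(33/85) = 133/170.

0.782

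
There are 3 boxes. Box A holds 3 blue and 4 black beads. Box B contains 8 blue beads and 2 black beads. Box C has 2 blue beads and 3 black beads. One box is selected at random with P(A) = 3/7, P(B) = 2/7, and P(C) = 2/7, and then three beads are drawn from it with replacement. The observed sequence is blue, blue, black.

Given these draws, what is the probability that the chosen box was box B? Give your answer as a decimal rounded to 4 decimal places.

The likelihood of the observed sequence under each hypothesis: P(data | box A) = (3/7)(3/7)(4/7) = 0.10496; P(data | box B) = (8/10)(8/10)(2/10) = 0.128; P(data | box C) = (2/5)(2/5)(3/5) = 0.096.
Multiplying each by its prior: 3/7 · 0.10496 = 0.044981, 2/7 · 0.128 = 0.036571, 2/7 · 0.096 = 0.027429; these sum to 0.10898.
Hence P(box B | data) = (0.036571) / (0.10898) = 0.33558.

0.3356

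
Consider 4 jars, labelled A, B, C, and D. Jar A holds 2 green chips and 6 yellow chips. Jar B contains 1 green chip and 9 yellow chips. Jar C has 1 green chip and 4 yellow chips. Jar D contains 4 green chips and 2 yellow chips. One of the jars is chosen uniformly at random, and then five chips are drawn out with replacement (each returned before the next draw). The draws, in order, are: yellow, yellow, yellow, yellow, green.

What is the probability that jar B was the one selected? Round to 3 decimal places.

Under each hypothesis, the probability of the observed sequence is: P(data | jar A) = (6/8)(6/8)(6/8)(6/8)(2/8) = 0.079102; P(data | jar B) = (9/10)(9/10)(9/10)(9/10)(1/10) = 0.06561; P(data | jar C) = (4/5)(4/5)(4/5)(4/5)(1/5) = 0.08192; P(data | jar D) = (2/6)(2/6)(2/6)(2/6)(4/6) = 0.0082305.
Multiplying each by its prior: 1/4 · 0.079102 = 0.019775, 1/4 · 0.06561 = 0.016403, 1/4 · 0.08192 = 0.02048, 1/4 · 0.0082305 = 0.0020576; summing to 0.058716.
Hence P(jar B | data) = (0.016403) / (0.058716) = 0.27936.

0.279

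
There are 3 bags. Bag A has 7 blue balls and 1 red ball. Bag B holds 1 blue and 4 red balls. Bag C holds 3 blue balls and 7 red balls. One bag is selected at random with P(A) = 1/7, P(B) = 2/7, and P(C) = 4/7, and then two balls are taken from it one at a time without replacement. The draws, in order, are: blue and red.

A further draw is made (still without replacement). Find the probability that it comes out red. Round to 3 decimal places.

The likelihood of the observed sequence under each hypothesis: P(data | bag A) = (7/8)(1/7) = 1/8; P(data | bag B) = (1/5)(4/4) = 1/5; P(data | bag C) = (3/10)(7/9) = 7/30.
Multiplying each by its prior: 1/7 · 1/8 = 1/56, 2/7 · 1/5 = 2/35, 4/7 · 7/30 = 2/15; with total 5/24.
The posterior is then P(bag A | data) = 3/35, P(bag B | data) = 48/175, P(bag C | data) = 16/25.
So P(red next | data) = Σ P(red next | H) P(H | data) = (0)(3/35) + (1)(48/175) + (3/4)(16/25) = 132/175.

0.754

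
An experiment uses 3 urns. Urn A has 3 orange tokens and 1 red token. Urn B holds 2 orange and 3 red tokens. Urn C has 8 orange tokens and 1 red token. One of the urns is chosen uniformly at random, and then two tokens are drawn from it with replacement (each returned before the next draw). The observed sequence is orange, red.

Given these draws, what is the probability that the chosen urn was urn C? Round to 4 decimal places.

For each hypothesis, P(data | H) works out to: P(data | urn A) = (3/4)(1/4) = 0.1875; P(data | urn B) = (2/5)(3/5) = 0.24; P(data | urn C) = (8/9)(1/9) = 0.098765.
Multiplying each by its prior: 1/3 · 0.1875 = 0.0625, 1/3 · 0.24 = 0.08, 1/3 · 0.098765 = 0.032922; summing to 0.17542.
Therefore the posterior P(urn C | data) = (0.032922) / (0.17542) = 0.18767.

0.1877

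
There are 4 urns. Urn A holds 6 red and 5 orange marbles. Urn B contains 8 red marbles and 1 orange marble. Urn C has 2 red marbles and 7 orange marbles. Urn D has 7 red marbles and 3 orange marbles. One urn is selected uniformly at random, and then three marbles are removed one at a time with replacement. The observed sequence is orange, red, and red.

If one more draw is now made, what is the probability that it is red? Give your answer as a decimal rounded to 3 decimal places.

0.645

For each hypothesis, P(data | H) works out to: P(data | urn A) = (5/11)(6/11)(6/11) = 0.13524; P(data | urn B) = (1/9)(8/9)(8/9) = 0.087791; P(data | urn C) = (7/9)(2/9)(2/9) = 0.038409; P(data | urn D) = (3/10)(7/10)(7/10) = 0.147.
The prior-weighted likelihoods are 1/4 · 0.13524 = 0.033809, 1/4 · 0.087791 = 0.021948, 1/4 · 0.038409 = 0.0096022, 1/4 · 0.147 = 0.03675; these sum to 0.10211.
Normalising, the posterior is P(urn A | data) = 0.33111, P(urn B | data) = 0.21495, P(urn C | data) = 0.094038, P(urn D | data) = 0.35991.
So P(red next | data) = Σ P(red next | H) P(H | data) = (6/11)(0.33111) + (8/9)(0.21495) + (2/9)(0.094038) + (7/10)(0.35991) = 0.6445.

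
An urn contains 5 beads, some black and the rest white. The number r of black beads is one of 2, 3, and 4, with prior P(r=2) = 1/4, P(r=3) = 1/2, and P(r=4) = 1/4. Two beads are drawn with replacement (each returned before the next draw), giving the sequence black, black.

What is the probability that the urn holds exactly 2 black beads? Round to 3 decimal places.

0.105

Under each hypothesis, the probability of the observed sequence is: P(data | r = 2) = (2/5)(2/5) = 4/25; P(data | r = 3) = (3/5)(3/5) = 9/25; P(data | r = 4) = (4/5)(4/5) = 16/25.
The prior-weighted likelihoods are 1/4 · 4/25 = 1/25, 1/2 · 9/25 = 9/50, 1/4 · 16/25 = 4/25; these sum to 19/50.
Hence P(r = 2 | data) = (1/25) / (19/50) = 2/19.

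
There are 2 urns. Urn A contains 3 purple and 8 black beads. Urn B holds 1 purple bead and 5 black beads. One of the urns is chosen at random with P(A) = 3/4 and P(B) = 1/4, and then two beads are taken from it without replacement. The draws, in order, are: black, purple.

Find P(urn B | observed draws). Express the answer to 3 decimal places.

Compute the likelihood of the observed sequence for each case: P(data | urn A) = (8/11)(3/10) = 0.21818; P(data | urn B) = (5/6)(1/5) = 0.16667.
Multiplying each by its prior: 3/4 · 0.21818 = 0.16364, 1/4 · 0.16667 = 0.041667; summing to 0.2053.
So P(urn B | data) = (0.041667) / (0.2053) = 0.20295.

0.203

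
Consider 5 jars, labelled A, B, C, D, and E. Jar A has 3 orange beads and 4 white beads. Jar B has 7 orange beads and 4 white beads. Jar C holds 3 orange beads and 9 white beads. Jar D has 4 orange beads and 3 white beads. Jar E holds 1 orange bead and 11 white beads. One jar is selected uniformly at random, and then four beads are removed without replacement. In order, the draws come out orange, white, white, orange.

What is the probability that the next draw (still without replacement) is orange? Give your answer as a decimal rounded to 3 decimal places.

0.500

For each hypothesis, P(data | H) works out to: P(data | jar A) = (3/7)(4/6)(3/5)(2/4) = 3/35; P(data | jar B) = (7/11)(4/10)(3/9)(6/8) = 7/110; P(data | jar C) = (3/12)(9/11)(8/10)(2/9) = 2/55; P(data | jar D) = (4/7)(3/6)(2/5)(3/4) = 3/35; P(data | jar E) = (1/12)(11/11)(10/10)(0/9) = 0.
Weighting by the prior gives 1/5 · 3/35 = 3/175, 1/5 · 7/110 = 7/550, 1/5 · 2/55 = 2/275, 1/5 · 3/35 = 3/175, 1/5 · 0 = 0; with total 19/350.
The posterior is then P(jar A | data) = 6/19, P(jar B | data) = 49/209, P(jar C | data) = 28/209, P(jar D | data) = 6/19, P(jar E | data) = 0.
So P(orange next | data) = Σ P(orange next | H) P(H | data) = (1/3)(6/19) + (5/7)(49/209) + (1/8)(28/209) + (2/3)(6/19) = 1/2.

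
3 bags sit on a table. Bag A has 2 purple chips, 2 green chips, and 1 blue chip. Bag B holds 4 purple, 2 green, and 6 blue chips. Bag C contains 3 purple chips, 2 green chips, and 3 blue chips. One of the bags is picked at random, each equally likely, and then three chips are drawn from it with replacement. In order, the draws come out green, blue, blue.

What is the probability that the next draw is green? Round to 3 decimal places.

0.238

The likelihood of the observed sequence under each hypothesis: P(data | bag A) = (2/5)(1/5)(1/5) = 0.016; P(data | bag B) = (2/12)(6/12)(6/12) = 0.041667; P(data | bag C) = (2/8)(3/8)(3/8) = 0.035156.
Weighting by the prior gives 1/3 · 0.016 = 0.0053333, 1/3 · 0.041667 = 0.013889, 1/3 · 0.035156 = 0.011719; summing to 0.030941.
The posterior is then P(bag A | data) = 0.17237, P(bag B | data) = 0.44888, P(bag C | data) = 0.37875.
Averaging over the posterior, P(green next | data) = (2/5)(0.17237) + (1/6)(0.44888) + (1/4)(0.37875) = 0.23845.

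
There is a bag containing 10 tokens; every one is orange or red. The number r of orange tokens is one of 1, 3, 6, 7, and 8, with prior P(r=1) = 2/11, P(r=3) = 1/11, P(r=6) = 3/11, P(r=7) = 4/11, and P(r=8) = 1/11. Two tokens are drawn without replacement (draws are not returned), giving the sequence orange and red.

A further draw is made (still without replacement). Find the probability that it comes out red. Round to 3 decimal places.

For each hypothesis, P(data | H) works out to: P(data | r = 1) = (1/10)(9/9) = 1/10; P(data | r = 3) = (3/10)(7/9) = 7/30; P(data | r = 6) = (6/10)(4/9) = 4/15; P(data | r = 7) = (7/10)(3/9) = 7/30; P(data | r = 8) = (8/10)(2/9) = 8/45.
Multiplying each by its prior: 2/11 · 1/10 = 1/55, 1/11 · 7/30 = 7/330, 3/11 · 4/15 = 4/55, 4/11 · 7/30 = 14/165, 1/11 · 8/45 = 8/495; summing to 211/990.
Normalising, the posterior is P(r = 1 | data) = 18/211, P(r = 3 | data) = 21/211, P(r = 6 | data) = 72/211, P(r = 7 | data) = 84/211, P(r = 8 | data) = 16/211.
So P(red next | data) = Σ P(red next | H) P(H | data) = (1)(18/211) + (3/4)(21/211) + (3/8)(72/211) + (1/4)(84/211) + (1/8)(16/211) = 335/844.

0.397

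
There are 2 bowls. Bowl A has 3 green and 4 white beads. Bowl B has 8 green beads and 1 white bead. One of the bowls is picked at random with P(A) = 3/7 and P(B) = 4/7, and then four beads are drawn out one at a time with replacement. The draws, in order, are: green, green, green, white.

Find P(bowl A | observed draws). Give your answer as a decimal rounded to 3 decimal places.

0.302

For each hypothesis, P(data | H) works out to: P(data | bowl A) = (3/7)(3/7)(3/7)(4/7) = 0.044981; P(data | bowl B) = (8/9)(8/9)(8/9)(1/9) = 0.078037.
The prior-weighted likelihoods are 3/7 · 0.044981 = 0.019278, 4/7 · 0.078037 = 0.044593; with total 0.06387.
Hence P(bowl A | data) = (0.019278) / (0.06387) = 0.30183.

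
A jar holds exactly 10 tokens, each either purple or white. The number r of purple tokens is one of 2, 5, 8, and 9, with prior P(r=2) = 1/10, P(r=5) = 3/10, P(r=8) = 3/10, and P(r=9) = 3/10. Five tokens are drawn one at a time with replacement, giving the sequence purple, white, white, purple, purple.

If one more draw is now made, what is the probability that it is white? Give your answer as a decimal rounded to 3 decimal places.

The likelihood of the observed sequence under each hypothesis: P(data | r = 2) = (2/10)(8/10)(8/10)(2/10)(2/10) = 0.00512; P(data | r = 5) = (5/10)(5/10)(5/10)(5/10)(5/10) = 0.03125; P(data | r = 8) = (8/10)(2/10)(2/10)(8/10)(8/10) = 0.02048; P(data | r = 9) = (9/10)(1/10)(1/10)(9/10)(9/10) = 0.00729.
Weighting by the prior gives 1/10 · 0.00512 = 0.000512, 3/10 · 0.03125 = 0.009375, 3/10 · 0.02048 = 0.006144, 3/10 · 0.00729 = 0.002187; these sum to 0.018218.
Normalising, the posterior is P(r = 2 | data) = 0.028104, P(r = 5 | data) = 0.5146, P(r = 8 | data) = 0.33725, P(r = 9 | data) = 0.12005.
So P(white next | data) = Σ P(white next | H) P(H | data) = (4/5)(0.028104) + (1/2)(0.5146) + (1/5)(0.33725) + (1/10)(0.12005) = 0.35924.

0.359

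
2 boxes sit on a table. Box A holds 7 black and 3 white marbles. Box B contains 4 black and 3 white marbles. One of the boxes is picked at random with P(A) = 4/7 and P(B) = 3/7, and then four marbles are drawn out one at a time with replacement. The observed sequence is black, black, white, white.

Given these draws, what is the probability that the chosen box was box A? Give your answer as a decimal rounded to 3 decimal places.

The likelihood of the observed sequence under each hypothesis: P(data | box A) = (7/10)(7/10)(3/10)(3/10) = 0.0441; P(data | box B) = (4/7)(4/7)(3/7)(3/7) = 0.059975.
The prior-weighted likelihoods are 4/7 · 0.0441 = 0.0252, 3/7 · 0.059975 = 0.025704; with total 0.050904.
By Bayes' rule, P(box A | data) = (0.0252) / (0.050904) = 0.49505.

0.495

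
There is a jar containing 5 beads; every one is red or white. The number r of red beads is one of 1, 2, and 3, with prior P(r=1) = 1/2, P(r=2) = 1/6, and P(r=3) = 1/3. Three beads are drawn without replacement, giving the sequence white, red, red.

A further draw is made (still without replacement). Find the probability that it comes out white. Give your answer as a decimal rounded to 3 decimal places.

0.600

The likelihood of the observed sequence under each hypothesis: P(data | r = 1) = (4/5)(1/4)(0/3) = 0; P(data | r = 2) = (3/5)(2/4)(1/3) = 1/10; P(data | r = 3) = (2/5)(3/4)(2/3) = 1/5.
The prior-weighted likelihoods are 1/2 · 0 = 0, 1/6 · 1/10 = 1/60, 1/3 · 1/5 = 1/15; these sum to 1/12.
The posterior is then P(r = 1 | data) = 0, P(r = 2 | data) = 1/5, P(r = 3 | data) = 4/5.
The predictive probability is P(white next | data) = (1)(1/5) + (1/2)(4/5) = 3/5.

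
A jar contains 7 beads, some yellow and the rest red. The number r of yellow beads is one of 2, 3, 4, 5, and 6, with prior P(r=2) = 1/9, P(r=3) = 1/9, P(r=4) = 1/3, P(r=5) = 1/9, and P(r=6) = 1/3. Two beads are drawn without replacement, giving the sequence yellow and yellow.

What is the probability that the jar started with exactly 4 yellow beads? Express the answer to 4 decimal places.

0.2338

Under each hypothesis, the probability of the observed sequence is: P(data | r = 2) = (2/7)(1/6) = 1/21; P(data | r = 3) = (3/7)(2/6) = 1/7; P(data | r = 4) = (4/7)(3/6) = 2/7; P(data | r = 5) = (5/7)(4/6) = 10/21; P(data | r = 6) = (6/7)(5/6) = 5/7.
Weighting by the prior gives 1/9 · 1/21 = 1/189, 1/9 · 1/7 = 1/63, 1/3 · 2/7 = 2/21, 1/9 · 10/21 = 10/189, 1/3 · 5/7 = 5/21; with total 11/27.
Hence P(r = 4 | data) = (2/21) / (11/27) = 18/77.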